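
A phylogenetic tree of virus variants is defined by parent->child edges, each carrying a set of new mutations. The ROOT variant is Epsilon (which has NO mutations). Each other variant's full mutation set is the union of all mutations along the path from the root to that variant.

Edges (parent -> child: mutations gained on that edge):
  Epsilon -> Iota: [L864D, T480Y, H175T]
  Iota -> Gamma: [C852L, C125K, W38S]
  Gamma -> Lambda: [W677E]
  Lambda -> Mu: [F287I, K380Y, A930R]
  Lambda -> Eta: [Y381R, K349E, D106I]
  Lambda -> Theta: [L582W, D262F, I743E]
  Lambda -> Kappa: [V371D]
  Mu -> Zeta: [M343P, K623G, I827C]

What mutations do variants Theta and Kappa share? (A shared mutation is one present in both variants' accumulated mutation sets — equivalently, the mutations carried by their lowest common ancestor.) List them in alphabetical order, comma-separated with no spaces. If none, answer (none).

Answer: C125K,C852L,H175T,L864D,T480Y,W38S,W677E

Derivation:
Accumulating mutations along path to Theta:
  At Epsilon: gained [] -> total []
  At Iota: gained ['L864D', 'T480Y', 'H175T'] -> total ['H175T', 'L864D', 'T480Y']
  At Gamma: gained ['C852L', 'C125K', 'W38S'] -> total ['C125K', 'C852L', 'H175T', 'L864D', 'T480Y', 'W38S']
  At Lambda: gained ['W677E'] -> total ['C125K', 'C852L', 'H175T', 'L864D', 'T480Y', 'W38S', 'W677E']
  At Theta: gained ['L582W', 'D262F', 'I743E'] -> total ['C125K', 'C852L', 'D262F', 'H175T', 'I743E', 'L582W', 'L864D', 'T480Y', 'W38S', 'W677E']
Mutations(Theta) = ['C125K', 'C852L', 'D262F', 'H175T', 'I743E', 'L582W', 'L864D', 'T480Y', 'W38S', 'W677E']
Accumulating mutations along path to Kappa:
  At Epsilon: gained [] -> total []
  At Iota: gained ['L864D', 'T480Y', 'H175T'] -> total ['H175T', 'L864D', 'T480Y']
  At Gamma: gained ['C852L', 'C125K', 'W38S'] -> total ['C125K', 'C852L', 'H175T', 'L864D', 'T480Y', 'W38S']
  At Lambda: gained ['W677E'] -> total ['C125K', 'C852L', 'H175T', 'L864D', 'T480Y', 'W38S', 'W677E']
  At Kappa: gained ['V371D'] -> total ['C125K', 'C852L', 'H175T', 'L864D', 'T480Y', 'V371D', 'W38S', 'W677E']
Mutations(Kappa) = ['C125K', 'C852L', 'H175T', 'L864D', 'T480Y', 'V371D', 'W38S', 'W677E']
Intersection: ['C125K', 'C852L', 'D262F', 'H175T', 'I743E', 'L582W', 'L864D', 'T480Y', 'W38S', 'W677E'] ∩ ['C125K', 'C852L', 'H175T', 'L864D', 'T480Y', 'V371D', 'W38S', 'W677E'] = ['C125K', 'C852L', 'H175T', 'L864D', 'T480Y', 'W38S', 'W677E']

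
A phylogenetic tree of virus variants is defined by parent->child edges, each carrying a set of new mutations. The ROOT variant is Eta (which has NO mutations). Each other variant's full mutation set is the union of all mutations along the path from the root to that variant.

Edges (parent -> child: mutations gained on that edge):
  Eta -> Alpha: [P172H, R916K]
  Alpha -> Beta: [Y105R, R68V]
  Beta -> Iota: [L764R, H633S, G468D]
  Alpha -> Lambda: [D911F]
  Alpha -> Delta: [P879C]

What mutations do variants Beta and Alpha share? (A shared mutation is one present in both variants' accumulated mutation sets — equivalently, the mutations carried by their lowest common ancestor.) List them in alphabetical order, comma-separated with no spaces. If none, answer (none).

Answer: P172H,R916K

Derivation:
Accumulating mutations along path to Beta:
  At Eta: gained [] -> total []
  At Alpha: gained ['P172H', 'R916K'] -> total ['P172H', 'R916K']
  At Beta: gained ['Y105R', 'R68V'] -> total ['P172H', 'R68V', 'R916K', 'Y105R']
Mutations(Beta) = ['P172H', 'R68V', 'R916K', 'Y105R']
Accumulating mutations along path to Alpha:
  At Eta: gained [] -> total []
  At Alpha: gained ['P172H', 'R916K'] -> total ['P172H', 'R916K']
Mutations(Alpha) = ['P172H', 'R916K']
Intersection: ['P172H', 'R68V', 'R916K', 'Y105R'] ∩ ['P172H', 'R916K'] = ['P172H', 'R916K']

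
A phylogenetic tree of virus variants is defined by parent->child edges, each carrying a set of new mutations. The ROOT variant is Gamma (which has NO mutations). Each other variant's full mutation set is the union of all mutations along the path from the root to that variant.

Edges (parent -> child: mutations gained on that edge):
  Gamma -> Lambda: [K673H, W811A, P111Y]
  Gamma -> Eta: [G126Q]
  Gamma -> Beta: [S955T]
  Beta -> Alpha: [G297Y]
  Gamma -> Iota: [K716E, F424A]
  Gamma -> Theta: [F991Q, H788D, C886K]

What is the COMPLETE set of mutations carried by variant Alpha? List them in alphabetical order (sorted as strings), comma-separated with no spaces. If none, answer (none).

At Gamma: gained [] -> total []
At Beta: gained ['S955T'] -> total ['S955T']
At Alpha: gained ['G297Y'] -> total ['G297Y', 'S955T']

Answer: G297Y,S955T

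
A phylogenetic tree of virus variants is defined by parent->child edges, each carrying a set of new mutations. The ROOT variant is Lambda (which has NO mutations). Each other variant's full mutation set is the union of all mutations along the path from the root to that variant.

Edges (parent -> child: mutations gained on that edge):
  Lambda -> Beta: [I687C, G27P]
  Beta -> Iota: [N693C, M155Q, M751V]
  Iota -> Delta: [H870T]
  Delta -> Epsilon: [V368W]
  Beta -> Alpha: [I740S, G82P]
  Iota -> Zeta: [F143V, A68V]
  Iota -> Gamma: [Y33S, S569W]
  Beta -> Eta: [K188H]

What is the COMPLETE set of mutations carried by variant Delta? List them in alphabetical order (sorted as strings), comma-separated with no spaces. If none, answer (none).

At Lambda: gained [] -> total []
At Beta: gained ['I687C', 'G27P'] -> total ['G27P', 'I687C']
At Iota: gained ['N693C', 'M155Q', 'M751V'] -> total ['G27P', 'I687C', 'M155Q', 'M751V', 'N693C']
At Delta: gained ['H870T'] -> total ['G27P', 'H870T', 'I687C', 'M155Q', 'M751V', 'N693C']

Answer: G27P,H870T,I687C,M155Q,M751V,N693C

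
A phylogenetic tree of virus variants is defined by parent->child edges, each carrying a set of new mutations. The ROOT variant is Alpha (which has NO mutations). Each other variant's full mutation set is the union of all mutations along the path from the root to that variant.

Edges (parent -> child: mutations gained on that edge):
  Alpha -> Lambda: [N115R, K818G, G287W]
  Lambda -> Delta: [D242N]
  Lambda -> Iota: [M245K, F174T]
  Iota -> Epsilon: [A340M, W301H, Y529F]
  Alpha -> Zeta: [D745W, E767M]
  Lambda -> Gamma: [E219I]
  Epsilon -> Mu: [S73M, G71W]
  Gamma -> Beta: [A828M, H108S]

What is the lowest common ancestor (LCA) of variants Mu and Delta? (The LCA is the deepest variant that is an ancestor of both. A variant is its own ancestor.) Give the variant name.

Path from root to Mu: Alpha -> Lambda -> Iota -> Epsilon -> Mu
  ancestors of Mu: {Alpha, Lambda, Iota, Epsilon, Mu}
Path from root to Delta: Alpha -> Lambda -> Delta
  ancestors of Delta: {Alpha, Lambda, Delta}
Common ancestors: {Alpha, Lambda}
Walk up from Delta: Delta (not in ancestors of Mu), Lambda (in ancestors of Mu), Alpha (in ancestors of Mu)
Deepest common ancestor (LCA) = Lambda

Answer: Lambda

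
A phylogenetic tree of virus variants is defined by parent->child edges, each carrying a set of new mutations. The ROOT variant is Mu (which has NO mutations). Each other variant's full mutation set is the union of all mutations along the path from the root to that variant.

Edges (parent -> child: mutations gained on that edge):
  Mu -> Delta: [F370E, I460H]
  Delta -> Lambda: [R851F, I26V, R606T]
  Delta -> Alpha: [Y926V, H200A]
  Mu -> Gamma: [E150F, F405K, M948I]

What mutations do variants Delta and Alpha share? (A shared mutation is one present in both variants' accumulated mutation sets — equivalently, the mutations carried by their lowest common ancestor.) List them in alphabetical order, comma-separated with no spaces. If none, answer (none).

Answer: F370E,I460H

Derivation:
Accumulating mutations along path to Delta:
  At Mu: gained [] -> total []
  At Delta: gained ['F370E', 'I460H'] -> total ['F370E', 'I460H']
Mutations(Delta) = ['F370E', 'I460H']
Accumulating mutations along path to Alpha:
  At Mu: gained [] -> total []
  At Delta: gained ['F370E', 'I460H'] -> total ['F370E', 'I460H']
  At Alpha: gained ['Y926V', 'H200A'] -> total ['F370E', 'H200A', 'I460H', 'Y926V']
Mutations(Alpha) = ['F370E', 'H200A', 'I460H', 'Y926V']
Intersection: ['F370E', 'I460H'] ∩ ['F370E', 'H200A', 'I460H', 'Y926V'] = ['F370E', 'I460H']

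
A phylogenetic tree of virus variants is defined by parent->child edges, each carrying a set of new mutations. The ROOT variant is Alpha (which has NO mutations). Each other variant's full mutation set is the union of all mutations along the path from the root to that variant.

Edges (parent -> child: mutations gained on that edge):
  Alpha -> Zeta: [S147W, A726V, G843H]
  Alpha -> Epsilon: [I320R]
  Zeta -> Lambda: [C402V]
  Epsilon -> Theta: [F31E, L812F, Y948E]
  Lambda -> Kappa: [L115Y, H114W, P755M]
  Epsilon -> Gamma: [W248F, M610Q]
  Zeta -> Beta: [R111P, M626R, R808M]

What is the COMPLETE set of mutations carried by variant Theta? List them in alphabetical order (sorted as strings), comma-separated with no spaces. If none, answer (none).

Answer: F31E,I320R,L812F,Y948E

Derivation:
At Alpha: gained [] -> total []
At Epsilon: gained ['I320R'] -> total ['I320R']
At Theta: gained ['F31E', 'L812F', 'Y948E'] -> total ['F31E', 'I320R', 'L812F', 'Y948E']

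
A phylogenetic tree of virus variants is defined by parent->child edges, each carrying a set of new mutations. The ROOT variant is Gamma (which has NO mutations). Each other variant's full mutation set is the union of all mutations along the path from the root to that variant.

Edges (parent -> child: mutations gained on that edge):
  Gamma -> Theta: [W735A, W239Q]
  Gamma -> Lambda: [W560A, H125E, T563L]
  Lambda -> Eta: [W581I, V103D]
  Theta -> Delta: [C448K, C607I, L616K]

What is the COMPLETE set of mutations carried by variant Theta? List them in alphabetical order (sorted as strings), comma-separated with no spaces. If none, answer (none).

At Gamma: gained [] -> total []
At Theta: gained ['W735A', 'W239Q'] -> total ['W239Q', 'W735A']

Answer: W239Q,W735A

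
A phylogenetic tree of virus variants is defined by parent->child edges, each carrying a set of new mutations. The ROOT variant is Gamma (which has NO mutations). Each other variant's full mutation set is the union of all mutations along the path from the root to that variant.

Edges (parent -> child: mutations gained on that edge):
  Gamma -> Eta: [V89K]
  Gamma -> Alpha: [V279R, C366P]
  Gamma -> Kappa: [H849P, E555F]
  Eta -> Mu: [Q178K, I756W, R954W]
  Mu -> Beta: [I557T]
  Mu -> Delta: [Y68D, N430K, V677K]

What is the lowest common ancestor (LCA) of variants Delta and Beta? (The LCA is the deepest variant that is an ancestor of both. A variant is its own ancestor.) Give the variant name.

Path from root to Delta: Gamma -> Eta -> Mu -> Delta
  ancestors of Delta: {Gamma, Eta, Mu, Delta}
Path from root to Beta: Gamma -> Eta -> Mu -> Beta
  ancestors of Beta: {Gamma, Eta, Mu, Beta}
Common ancestors: {Gamma, Eta, Mu}
Walk up from Beta: Beta (not in ancestors of Delta), Mu (in ancestors of Delta), Eta (in ancestors of Delta), Gamma (in ancestors of Delta)
Deepest common ancestor (LCA) = Mu

Answer: Mu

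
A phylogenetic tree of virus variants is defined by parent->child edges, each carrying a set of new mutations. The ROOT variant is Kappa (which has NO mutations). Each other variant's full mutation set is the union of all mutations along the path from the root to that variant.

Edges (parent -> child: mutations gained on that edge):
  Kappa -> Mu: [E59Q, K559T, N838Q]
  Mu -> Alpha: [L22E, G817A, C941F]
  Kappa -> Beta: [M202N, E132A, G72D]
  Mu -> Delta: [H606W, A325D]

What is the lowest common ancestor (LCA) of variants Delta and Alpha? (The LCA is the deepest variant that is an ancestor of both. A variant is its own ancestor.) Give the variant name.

Path from root to Delta: Kappa -> Mu -> Delta
  ancestors of Delta: {Kappa, Mu, Delta}
Path from root to Alpha: Kappa -> Mu -> Alpha
  ancestors of Alpha: {Kappa, Mu, Alpha}
Common ancestors: {Kappa, Mu}
Walk up from Alpha: Alpha (not in ancestors of Delta), Mu (in ancestors of Delta), Kappa (in ancestors of Delta)
Deepest common ancestor (LCA) = Mu

Answer: Mu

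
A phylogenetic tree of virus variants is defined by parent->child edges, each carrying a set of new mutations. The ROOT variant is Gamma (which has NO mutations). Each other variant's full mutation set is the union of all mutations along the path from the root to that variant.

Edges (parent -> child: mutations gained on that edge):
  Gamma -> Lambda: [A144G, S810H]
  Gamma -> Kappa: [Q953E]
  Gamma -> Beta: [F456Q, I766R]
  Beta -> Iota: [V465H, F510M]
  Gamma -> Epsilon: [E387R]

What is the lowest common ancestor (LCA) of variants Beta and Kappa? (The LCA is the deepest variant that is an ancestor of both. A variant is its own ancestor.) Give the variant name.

Answer: Gamma

Derivation:
Path from root to Beta: Gamma -> Beta
  ancestors of Beta: {Gamma, Beta}
Path from root to Kappa: Gamma -> Kappa
  ancestors of Kappa: {Gamma, Kappa}
Common ancestors: {Gamma}
Walk up from Kappa: Kappa (not in ancestors of Beta), Gamma (in ancestors of Beta)
Deepest common ancestor (LCA) = Gamma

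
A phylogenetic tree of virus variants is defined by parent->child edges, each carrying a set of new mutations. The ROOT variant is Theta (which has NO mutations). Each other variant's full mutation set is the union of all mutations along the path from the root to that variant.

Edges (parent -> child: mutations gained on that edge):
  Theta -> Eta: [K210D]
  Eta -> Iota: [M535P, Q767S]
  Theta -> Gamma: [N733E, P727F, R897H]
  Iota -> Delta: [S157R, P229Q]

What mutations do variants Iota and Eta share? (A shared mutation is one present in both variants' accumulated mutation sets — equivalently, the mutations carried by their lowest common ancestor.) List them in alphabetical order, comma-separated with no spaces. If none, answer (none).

Answer: K210D

Derivation:
Accumulating mutations along path to Iota:
  At Theta: gained [] -> total []
  At Eta: gained ['K210D'] -> total ['K210D']
  At Iota: gained ['M535P', 'Q767S'] -> total ['K210D', 'M535P', 'Q767S']
Mutations(Iota) = ['K210D', 'M535P', 'Q767S']
Accumulating mutations along path to Eta:
  At Theta: gained [] -> total []
  At Eta: gained ['K210D'] -> total ['K210D']
Mutations(Eta) = ['K210D']
Intersection: ['K210D', 'M535P', 'Q767S'] ∩ ['K210D'] = ['K210D']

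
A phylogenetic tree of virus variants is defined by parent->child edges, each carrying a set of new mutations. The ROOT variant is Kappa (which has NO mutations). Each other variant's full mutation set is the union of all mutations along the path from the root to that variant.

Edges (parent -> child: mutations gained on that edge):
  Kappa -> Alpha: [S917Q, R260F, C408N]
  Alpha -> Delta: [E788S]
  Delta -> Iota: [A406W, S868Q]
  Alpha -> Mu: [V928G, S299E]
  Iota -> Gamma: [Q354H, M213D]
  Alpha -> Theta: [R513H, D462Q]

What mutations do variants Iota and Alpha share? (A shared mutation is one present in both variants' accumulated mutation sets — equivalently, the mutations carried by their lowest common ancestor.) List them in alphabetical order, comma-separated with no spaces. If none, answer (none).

Answer: C408N,R260F,S917Q

Derivation:
Accumulating mutations along path to Iota:
  At Kappa: gained [] -> total []
  At Alpha: gained ['S917Q', 'R260F', 'C408N'] -> total ['C408N', 'R260F', 'S917Q']
  At Delta: gained ['E788S'] -> total ['C408N', 'E788S', 'R260F', 'S917Q']
  At Iota: gained ['A406W', 'S868Q'] -> total ['A406W', 'C408N', 'E788S', 'R260F', 'S868Q', 'S917Q']
Mutations(Iota) = ['A406W', 'C408N', 'E788S', 'R260F', 'S868Q', 'S917Q']
Accumulating mutations along path to Alpha:
  At Kappa: gained [] -> total []
  At Alpha: gained ['S917Q', 'R260F', 'C408N'] -> total ['C408N', 'R260F', 'S917Q']
Mutations(Alpha) = ['C408N', 'R260F', 'S917Q']
Intersection: ['A406W', 'C408N', 'E788S', 'R260F', 'S868Q', 'S917Q'] ∩ ['C408N', 'R260F', 'S917Q'] = ['C408N', 'R260F', 'S917Q']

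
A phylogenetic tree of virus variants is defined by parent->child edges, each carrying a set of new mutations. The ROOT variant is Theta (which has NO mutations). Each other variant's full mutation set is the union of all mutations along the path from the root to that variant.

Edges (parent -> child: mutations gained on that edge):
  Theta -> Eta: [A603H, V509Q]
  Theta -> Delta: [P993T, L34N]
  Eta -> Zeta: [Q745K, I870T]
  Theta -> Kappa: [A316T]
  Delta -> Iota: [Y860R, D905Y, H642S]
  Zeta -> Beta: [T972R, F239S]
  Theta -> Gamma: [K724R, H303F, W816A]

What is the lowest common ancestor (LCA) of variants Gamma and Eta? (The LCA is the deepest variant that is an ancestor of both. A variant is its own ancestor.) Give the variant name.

Answer: Theta

Derivation:
Path from root to Gamma: Theta -> Gamma
  ancestors of Gamma: {Theta, Gamma}
Path from root to Eta: Theta -> Eta
  ancestors of Eta: {Theta, Eta}
Common ancestors: {Theta}
Walk up from Eta: Eta (not in ancestors of Gamma), Theta (in ancestors of Gamma)
Deepest common ancestor (LCA) = Theta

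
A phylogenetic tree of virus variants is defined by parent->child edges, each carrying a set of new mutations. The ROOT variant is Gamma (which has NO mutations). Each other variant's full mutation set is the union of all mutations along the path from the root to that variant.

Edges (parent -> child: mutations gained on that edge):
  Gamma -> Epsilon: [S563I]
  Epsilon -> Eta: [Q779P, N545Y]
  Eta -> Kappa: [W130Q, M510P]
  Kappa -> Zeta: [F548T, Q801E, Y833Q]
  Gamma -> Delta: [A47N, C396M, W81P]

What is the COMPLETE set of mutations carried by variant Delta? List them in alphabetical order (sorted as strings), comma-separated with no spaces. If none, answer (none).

At Gamma: gained [] -> total []
At Delta: gained ['A47N', 'C396M', 'W81P'] -> total ['A47N', 'C396M', 'W81P']

Answer: A47N,C396M,W81P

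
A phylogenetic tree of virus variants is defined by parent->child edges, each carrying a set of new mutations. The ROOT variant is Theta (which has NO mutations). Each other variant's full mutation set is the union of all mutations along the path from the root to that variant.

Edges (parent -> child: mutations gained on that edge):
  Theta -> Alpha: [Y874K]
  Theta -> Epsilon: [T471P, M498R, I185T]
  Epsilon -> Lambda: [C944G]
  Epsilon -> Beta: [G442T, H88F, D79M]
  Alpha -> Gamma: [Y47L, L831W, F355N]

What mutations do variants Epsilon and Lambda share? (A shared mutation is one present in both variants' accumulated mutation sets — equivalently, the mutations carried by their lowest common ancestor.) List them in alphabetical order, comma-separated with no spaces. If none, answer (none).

Accumulating mutations along path to Epsilon:
  At Theta: gained [] -> total []
  At Epsilon: gained ['T471P', 'M498R', 'I185T'] -> total ['I185T', 'M498R', 'T471P']
Mutations(Epsilon) = ['I185T', 'M498R', 'T471P']
Accumulating mutations along path to Lambda:
  At Theta: gained [] -> total []
  At Epsilon: gained ['T471P', 'M498R', 'I185T'] -> total ['I185T', 'M498R', 'T471P']
  At Lambda: gained ['C944G'] -> total ['C944G', 'I185T', 'M498R', 'T471P']
Mutations(Lambda) = ['C944G', 'I185T', 'M498R', 'T471P']
Intersection: ['I185T', 'M498R', 'T471P'] ∩ ['C944G', 'I185T', 'M498R', 'T471P'] = ['I185T', 'M498R', 'T471P']

Answer: I185T,M498R,T471P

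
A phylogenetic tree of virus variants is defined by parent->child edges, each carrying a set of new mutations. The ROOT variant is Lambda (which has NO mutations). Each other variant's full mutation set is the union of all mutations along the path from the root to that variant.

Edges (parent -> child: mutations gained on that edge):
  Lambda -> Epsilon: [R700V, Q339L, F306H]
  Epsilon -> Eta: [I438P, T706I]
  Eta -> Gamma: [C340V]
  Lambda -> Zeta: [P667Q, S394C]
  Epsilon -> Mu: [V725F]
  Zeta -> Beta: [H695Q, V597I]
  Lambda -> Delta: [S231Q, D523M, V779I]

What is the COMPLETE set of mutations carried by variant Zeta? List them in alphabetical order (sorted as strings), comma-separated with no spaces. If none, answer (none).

At Lambda: gained [] -> total []
At Zeta: gained ['P667Q', 'S394C'] -> total ['P667Q', 'S394C']

Answer: P667Q,S394C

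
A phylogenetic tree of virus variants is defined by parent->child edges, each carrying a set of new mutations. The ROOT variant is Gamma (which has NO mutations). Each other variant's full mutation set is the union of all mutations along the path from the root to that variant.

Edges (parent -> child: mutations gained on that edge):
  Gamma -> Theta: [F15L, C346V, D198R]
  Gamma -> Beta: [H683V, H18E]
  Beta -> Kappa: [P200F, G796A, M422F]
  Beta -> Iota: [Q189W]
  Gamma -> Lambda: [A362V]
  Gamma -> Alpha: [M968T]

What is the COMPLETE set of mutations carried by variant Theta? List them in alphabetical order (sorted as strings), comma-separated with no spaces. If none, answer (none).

Answer: C346V,D198R,F15L

Derivation:
At Gamma: gained [] -> total []
At Theta: gained ['F15L', 'C346V', 'D198R'] -> total ['C346V', 'D198R', 'F15L']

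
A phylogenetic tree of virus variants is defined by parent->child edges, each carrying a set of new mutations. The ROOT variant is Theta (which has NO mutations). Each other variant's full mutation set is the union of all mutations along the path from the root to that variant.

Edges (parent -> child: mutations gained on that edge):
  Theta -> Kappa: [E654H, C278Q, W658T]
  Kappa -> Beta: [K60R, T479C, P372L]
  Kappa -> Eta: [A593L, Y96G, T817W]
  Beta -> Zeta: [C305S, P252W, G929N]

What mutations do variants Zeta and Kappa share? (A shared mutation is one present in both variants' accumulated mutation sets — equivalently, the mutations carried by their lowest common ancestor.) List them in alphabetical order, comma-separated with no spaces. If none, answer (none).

Accumulating mutations along path to Zeta:
  At Theta: gained [] -> total []
  At Kappa: gained ['E654H', 'C278Q', 'W658T'] -> total ['C278Q', 'E654H', 'W658T']
  At Beta: gained ['K60R', 'T479C', 'P372L'] -> total ['C278Q', 'E654H', 'K60R', 'P372L', 'T479C', 'W658T']
  At Zeta: gained ['C305S', 'P252W', 'G929N'] -> total ['C278Q', 'C305S', 'E654H', 'G929N', 'K60R', 'P252W', 'P372L', 'T479C', 'W658T']
Mutations(Zeta) = ['C278Q', 'C305S', 'E654H', 'G929N', 'K60R', 'P252W', 'P372L', 'T479C', 'W658T']
Accumulating mutations along path to Kappa:
  At Theta: gained [] -> total []
  At Kappa: gained ['E654H', 'C278Q', 'W658T'] -> total ['C278Q', 'E654H', 'W658T']
Mutations(Kappa) = ['C278Q', 'E654H', 'W658T']
Intersection: ['C278Q', 'C305S', 'E654H', 'G929N', 'K60R', 'P252W', 'P372L', 'T479C', 'W658T'] ∩ ['C278Q', 'E654H', 'W658T'] = ['C278Q', 'E654H', 'W658T']

Answer: C278Q,E654H,W658T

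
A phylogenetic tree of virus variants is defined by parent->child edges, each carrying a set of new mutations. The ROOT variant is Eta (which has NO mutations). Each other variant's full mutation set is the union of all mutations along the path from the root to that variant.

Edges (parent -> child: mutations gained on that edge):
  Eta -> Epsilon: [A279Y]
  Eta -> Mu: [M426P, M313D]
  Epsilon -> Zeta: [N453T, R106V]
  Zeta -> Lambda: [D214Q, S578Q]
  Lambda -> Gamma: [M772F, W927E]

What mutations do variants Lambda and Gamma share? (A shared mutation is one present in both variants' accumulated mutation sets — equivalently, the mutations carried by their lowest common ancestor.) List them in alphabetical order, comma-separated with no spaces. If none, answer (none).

Accumulating mutations along path to Lambda:
  At Eta: gained [] -> total []
  At Epsilon: gained ['A279Y'] -> total ['A279Y']
  At Zeta: gained ['N453T', 'R106V'] -> total ['A279Y', 'N453T', 'R106V']
  At Lambda: gained ['D214Q', 'S578Q'] -> total ['A279Y', 'D214Q', 'N453T', 'R106V', 'S578Q']
Mutations(Lambda) = ['A279Y', 'D214Q', 'N453T', 'R106V', 'S578Q']
Accumulating mutations along path to Gamma:
  At Eta: gained [] -> total []
  At Epsilon: gained ['A279Y'] -> total ['A279Y']
  At Zeta: gained ['N453T', 'R106V'] -> total ['A279Y', 'N453T', 'R106V']
  At Lambda: gained ['D214Q', 'S578Q'] -> total ['A279Y', 'D214Q', 'N453T', 'R106V', 'S578Q']
  At Gamma: gained ['M772F', 'W927E'] -> total ['A279Y', 'D214Q', 'M772F', 'N453T', 'R106V', 'S578Q', 'W927E']
Mutations(Gamma) = ['A279Y', 'D214Q', 'M772F', 'N453T', 'R106V', 'S578Q', 'W927E']
Intersection: ['A279Y', 'D214Q', 'N453T', 'R106V', 'S578Q'] ∩ ['A279Y', 'D214Q', 'M772F', 'N453T', 'R106V', 'S578Q', 'W927E'] = ['A279Y', 'D214Q', 'N453T', 'R106V', 'S578Q']

Answer: A279Y,D214Q,N453T,R106V,S578Q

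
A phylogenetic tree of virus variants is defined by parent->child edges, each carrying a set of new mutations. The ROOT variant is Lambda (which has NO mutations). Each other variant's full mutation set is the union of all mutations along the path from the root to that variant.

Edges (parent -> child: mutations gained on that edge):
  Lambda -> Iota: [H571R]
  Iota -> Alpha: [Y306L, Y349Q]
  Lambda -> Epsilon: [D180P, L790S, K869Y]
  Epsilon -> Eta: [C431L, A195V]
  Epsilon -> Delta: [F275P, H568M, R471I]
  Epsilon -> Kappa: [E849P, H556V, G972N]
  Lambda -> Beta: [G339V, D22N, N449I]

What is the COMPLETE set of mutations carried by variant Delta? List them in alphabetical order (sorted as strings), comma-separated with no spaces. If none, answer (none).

Answer: D180P,F275P,H568M,K869Y,L790S,R471I

Derivation:
At Lambda: gained [] -> total []
At Epsilon: gained ['D180P', 'L790S', 'K869Y'] -> total ['D180P', 'K869Y', 'L790S']
At Delta: gained ['F275P', 'H568M', 'R471I'] -> total ['D180P', 'F275P', 'H568M', 'K869Y', 'L790S', 'R471I']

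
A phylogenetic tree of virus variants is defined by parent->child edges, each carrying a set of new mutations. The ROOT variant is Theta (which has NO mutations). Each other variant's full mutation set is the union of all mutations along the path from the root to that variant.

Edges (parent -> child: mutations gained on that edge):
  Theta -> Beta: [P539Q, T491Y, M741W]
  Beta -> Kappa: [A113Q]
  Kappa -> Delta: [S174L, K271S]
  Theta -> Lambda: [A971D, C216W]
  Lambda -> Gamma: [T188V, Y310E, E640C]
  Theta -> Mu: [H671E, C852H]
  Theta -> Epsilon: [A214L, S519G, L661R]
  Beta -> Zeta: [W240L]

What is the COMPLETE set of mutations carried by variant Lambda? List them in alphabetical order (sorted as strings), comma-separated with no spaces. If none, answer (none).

Answer: A971D,C216W

Derivation:
At Theta: gained [] -> total []
At Lambda: gained ['A971D', 'C216W'] -> total ['A971D', 'C216W']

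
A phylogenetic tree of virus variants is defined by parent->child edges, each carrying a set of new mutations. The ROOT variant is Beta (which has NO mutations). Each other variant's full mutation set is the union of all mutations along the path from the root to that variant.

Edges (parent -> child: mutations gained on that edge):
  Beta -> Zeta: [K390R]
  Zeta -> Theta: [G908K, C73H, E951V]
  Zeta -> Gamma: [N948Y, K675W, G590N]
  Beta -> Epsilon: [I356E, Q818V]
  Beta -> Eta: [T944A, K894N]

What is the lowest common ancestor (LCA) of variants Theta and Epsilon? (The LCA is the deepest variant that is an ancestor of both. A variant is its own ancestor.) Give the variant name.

Path from root to Theta: Beta -> Zeta -> Theta
  ancestors of Theta: {Beta, Zeta, Theta}
Path from root to Epsilon: Beta -> Epsilon
  ancestors of Epsilon: {Beta, Epsilon}
Common ancestors: {Beta}
Walk up from Epsilon: Epsilon (not in ancestors of Theta), Beta (in ancestors of Theta)
Deepest common ancestor (LCA) = Beta

Answer: Beta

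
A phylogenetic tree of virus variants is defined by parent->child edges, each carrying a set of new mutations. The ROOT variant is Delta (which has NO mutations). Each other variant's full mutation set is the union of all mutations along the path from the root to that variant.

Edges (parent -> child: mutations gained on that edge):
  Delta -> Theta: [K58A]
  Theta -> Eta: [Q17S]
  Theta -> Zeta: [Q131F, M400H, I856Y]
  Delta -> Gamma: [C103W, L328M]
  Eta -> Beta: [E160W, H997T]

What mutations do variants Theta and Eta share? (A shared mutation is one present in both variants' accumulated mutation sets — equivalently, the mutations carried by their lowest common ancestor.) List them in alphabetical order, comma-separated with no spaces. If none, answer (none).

Answer: K58A

Derivation:
Accumulating mutations along path to Theta:
  At Delta: gained [] -> total []
  At Theta: gained ['K58A'] -> total ['K58A']
Mutations(Theta) = ['K58A']
Accumulating mutations along path to Eta:
  At Delta: gained [] -> total []
  At Theta: gained ['K58A'] -> total ['K58A']
  At Eta: gained ['Q17S'] -> total ['K58A', 'Q17S']
Mutations(Eta) = ['K58A', 'Q17S']
Intersection: ['K58A'] ∩ ['K58A', 'Q17S'] = ['K58A']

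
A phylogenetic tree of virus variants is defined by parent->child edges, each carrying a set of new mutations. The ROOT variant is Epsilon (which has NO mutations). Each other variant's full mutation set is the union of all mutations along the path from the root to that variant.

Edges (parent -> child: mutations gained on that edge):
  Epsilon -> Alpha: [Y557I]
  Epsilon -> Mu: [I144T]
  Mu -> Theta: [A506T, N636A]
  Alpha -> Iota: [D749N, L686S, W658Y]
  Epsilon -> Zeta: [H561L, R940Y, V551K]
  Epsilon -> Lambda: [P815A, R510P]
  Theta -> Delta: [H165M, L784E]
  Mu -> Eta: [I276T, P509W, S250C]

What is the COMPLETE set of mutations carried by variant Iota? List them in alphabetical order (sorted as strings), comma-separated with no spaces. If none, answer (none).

At Epsilon: gained [] -> total []
At Alpha: gained ['Y557I'] -> total ['Y557I']
At Iota: gained ['D749N', 'L686S', 'W658Y'] -> total ['D749N', 'L686S', 'W658Y', 'Y557I']

Answer: D749N,L686S,W658Y,Y557I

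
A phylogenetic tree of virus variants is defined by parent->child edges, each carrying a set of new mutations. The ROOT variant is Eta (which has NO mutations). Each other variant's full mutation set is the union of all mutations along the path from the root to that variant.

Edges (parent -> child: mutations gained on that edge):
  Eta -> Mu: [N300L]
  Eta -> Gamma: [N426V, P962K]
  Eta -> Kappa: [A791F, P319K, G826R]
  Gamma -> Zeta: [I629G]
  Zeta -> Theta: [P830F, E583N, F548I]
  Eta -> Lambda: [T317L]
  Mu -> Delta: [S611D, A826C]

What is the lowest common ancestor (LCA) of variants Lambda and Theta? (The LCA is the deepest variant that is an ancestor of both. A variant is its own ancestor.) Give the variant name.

Answer: Eta

Derivation:
Path from root to Lambda: Eta -> Lambda
  ancestors of Lambda: {Eta, Lambda}
Path from root to Theta: Eta -> Gamma -> Zeta -> Theta
  ancestors of Theta: {Eta, Gamma, Zeta, Theta}
Common ancestors: {Eta}
Walk up from Theta: Theta (not in ancestors of Lambda), Zeta (not in ancestors of Lambda), Gamma (not in ancestors of Lambda), Eta (in ancestors of Lambda)
Deepest common ancestor (LCA) = Eta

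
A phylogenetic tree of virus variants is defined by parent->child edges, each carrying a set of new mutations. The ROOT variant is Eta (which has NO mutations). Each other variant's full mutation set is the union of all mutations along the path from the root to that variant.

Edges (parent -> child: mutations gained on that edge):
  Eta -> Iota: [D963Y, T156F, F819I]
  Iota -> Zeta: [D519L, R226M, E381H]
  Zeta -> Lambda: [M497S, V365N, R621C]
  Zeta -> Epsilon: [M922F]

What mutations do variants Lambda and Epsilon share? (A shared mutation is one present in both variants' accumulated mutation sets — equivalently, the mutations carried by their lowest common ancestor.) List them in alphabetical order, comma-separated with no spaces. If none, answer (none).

Accumulating mutations along path to Lambda:
  At Eta: gained [] -> total []
  At Iota: gained ['D963Y', 'T156F', 'F819I'] -> total ['D963Y', 'F819I', 'T156F']
  At Zeta: gained ['D519L', 'R226M', 'E381H'] -> total ['D519L', 'D963Y', 'E381H', 'F819I', 'R226M', 'T156F']
  At Lambda: gained ['M497S', 'V365N', 'R621C'] -> total ['D519L', 'D963Y', 'E381H', 'F819I', 'M497S', 'R226M', 'R621C', 'T156F', 'V365N']
Mutations(Lambda) = ['D519L', 'D963Y', 'E381H', 'F819I', 'M497S', 'R226M', 'R621C', 'T156F', 'V365N']
Accumulating mutations along path to Epsilon:
  At Eta: gained [] -> total []
  At Iota: gained ['D963Y', 'T156F', 'F819I'] -> total ['D963Y', 'F819I', 'T156F']
  At Zeta: gained ['D519L', 'R226M', 'E381H'] -> total ['D519L', 'D963Y', 'E381H', 'F819I', 'R226M', 'T156F']
  At Epsilon: gained ['M922F'] -> total ['D519L', 'D963Y', 'E381H', 'F819I', 'M922F', 'R226M', 'T156F']
Mutations(Epsilon) = ['D519L', 'D963Y', 'E381H', 'F819I', 'M922F', 'R226M', 'T156F']
Intersection: ['D519L', 'D963Y', 'E381H', 'F819I', 'M497S', 'R226M', 'R621C', 'T156F', 'V365N'] ∩ ['D519L', 'D963Y', 'E381H', 'F819I', 'M922F', 'R226M', 'T156F'] = ['D519L', 'D963Y', 'E381H', 'F819I', 'R226M', 'T156F']

Answer: D519L,D963Y,E381H,F819I,R226M,T156F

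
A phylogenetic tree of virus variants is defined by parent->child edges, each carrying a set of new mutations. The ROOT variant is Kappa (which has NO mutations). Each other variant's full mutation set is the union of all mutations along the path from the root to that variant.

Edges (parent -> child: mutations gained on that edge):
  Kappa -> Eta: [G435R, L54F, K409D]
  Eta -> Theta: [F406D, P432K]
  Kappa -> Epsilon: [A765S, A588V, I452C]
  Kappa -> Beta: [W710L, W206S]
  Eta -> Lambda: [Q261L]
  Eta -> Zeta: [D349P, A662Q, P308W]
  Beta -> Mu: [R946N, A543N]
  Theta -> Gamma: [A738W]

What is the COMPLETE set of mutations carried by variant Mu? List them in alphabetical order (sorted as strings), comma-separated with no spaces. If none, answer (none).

Answer: A543N,R946N,W206S,W710L

Derivation:
At Kappa: gained [] -> total []
At Beta: gained ['W710L', 'W206S'] -> total ['W206S', 'W710L']
At Mu: gained ['R946N', 'A543N'] -> total ['A543N', 'R946N', 'W206S', 'W710L']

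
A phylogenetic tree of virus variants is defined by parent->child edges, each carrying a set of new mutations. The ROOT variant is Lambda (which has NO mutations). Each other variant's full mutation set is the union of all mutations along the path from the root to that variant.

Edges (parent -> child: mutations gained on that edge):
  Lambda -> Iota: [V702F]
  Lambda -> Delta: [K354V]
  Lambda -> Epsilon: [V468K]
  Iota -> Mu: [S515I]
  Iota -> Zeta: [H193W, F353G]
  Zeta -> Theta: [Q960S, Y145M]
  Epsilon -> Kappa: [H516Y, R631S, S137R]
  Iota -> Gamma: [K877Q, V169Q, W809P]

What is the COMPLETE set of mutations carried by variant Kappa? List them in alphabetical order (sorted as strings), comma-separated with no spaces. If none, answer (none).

Answer: H516Y,R631S,S137R,V468K

Derivation:
At Lambda: gained [] -> total []
At Epsilon: gained ['V468K'] -> total ['V468K']
At Kappa: gained ['H516Y', 'R631S', 'S137R'] -> total ['H516Y', 'R631S', 'S137R', 'V468K']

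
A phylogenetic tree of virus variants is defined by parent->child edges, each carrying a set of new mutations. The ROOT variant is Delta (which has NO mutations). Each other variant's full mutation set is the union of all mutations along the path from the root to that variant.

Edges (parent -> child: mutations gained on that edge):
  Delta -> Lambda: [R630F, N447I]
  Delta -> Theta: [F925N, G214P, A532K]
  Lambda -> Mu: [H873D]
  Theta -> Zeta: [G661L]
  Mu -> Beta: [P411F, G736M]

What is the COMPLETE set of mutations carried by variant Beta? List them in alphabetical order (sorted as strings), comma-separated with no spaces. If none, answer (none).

Answer: G736M,H873D,N447I,P411F,R630F

Derivation:
At Delta: gained [] -> total []
At Lambda: gained ['R630F', 'N447I'] -> total ['N447I', 'R630F']
At Mu: gained ['H873D'] -> total ['H873D', 'N447I', 'R630F']
At Beta: gained ['P411F', 'G736M'] -> total ['G736M', 'H873D', 'N447I', 'P411F', 'R630F']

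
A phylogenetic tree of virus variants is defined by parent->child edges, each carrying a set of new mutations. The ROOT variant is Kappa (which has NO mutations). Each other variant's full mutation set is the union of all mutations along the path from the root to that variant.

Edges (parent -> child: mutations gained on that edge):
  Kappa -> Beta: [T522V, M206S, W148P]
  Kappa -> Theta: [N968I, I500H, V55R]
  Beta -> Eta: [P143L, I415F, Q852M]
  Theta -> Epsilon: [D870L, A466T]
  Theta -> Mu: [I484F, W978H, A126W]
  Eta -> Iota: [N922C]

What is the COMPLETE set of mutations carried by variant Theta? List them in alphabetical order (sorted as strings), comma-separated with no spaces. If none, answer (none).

Answer: I500H,N968I,V55R

Derivation:
At Kappa: gained [] -> total []
At Theta: gained ['N968I', 'I500H', 'V55R'] -> total ['I500H', 'N968I', 'V55R']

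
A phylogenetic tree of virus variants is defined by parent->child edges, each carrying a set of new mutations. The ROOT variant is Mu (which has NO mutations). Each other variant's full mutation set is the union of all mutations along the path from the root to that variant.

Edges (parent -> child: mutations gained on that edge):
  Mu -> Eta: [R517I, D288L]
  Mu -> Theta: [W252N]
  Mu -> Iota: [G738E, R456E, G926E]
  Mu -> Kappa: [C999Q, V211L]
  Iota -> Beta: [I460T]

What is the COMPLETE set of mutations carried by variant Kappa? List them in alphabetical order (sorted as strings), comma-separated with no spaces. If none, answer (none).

At Mu: gained [] -> total []
At Kappa: gained ['C999Q', 'V211L'] -> total ['C999Q', 'V211L']

Answer: C999Q,V211L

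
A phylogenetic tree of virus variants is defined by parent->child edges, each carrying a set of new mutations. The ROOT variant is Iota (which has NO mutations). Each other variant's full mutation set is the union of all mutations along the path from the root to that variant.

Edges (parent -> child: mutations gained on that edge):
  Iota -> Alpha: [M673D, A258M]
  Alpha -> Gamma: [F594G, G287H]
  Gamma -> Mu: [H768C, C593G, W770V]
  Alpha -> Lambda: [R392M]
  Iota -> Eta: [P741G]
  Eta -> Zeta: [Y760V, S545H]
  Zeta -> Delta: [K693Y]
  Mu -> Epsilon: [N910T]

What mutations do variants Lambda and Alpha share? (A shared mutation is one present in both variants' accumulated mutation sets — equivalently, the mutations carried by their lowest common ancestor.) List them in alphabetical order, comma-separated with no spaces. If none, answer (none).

Accumulating mutations along path to Lambda:
  At Iota: gained [] -> total []
  At Alpha: gained ['M673D', 'A258M'] -> total ['A258M', 'M673D']
  At Lambda: gained ['R392M'] -> total ['A258M', 'M673D', 'R392M']
Mutations(Lambda) = ['A258M', 'M673D', 'R392M']
Accumulating mutations along path to Alpha:
  At Iota: gained [] -> total []
  At Alpha: gained ['M673D', 'A258M'] -> total ['A258M', 'M673D']
Mutations(Alpha) = ['A258M', 'M673D']
Intersection: ['A258M', 'M673D', 'R392M'] ∩ ['A258M', 'M673D'] = ['A258M', 'M673D']

Answer: A258M,M673D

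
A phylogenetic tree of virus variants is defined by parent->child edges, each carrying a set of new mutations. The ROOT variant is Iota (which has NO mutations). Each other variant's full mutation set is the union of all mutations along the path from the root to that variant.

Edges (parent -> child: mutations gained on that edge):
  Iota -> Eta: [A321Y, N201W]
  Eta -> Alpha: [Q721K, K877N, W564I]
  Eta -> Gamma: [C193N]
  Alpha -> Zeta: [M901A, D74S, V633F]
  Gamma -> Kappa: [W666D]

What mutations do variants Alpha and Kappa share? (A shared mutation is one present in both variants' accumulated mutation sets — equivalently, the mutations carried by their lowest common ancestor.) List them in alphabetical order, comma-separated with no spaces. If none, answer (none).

Accumulating mutations along path to Alpha:
  At Iota: gained [] -> total []
  At Eta: gained ['A321Y', 'N201W'] -> total ['A321Y', 'N201W']
  At Alpha: gained ['Q721K', 'K877N', 'W564I'] -> total ['A321Y', 'K877N', 'N201W', 'Q721K', 'W564I']
Mutations(Alpha) = ['A321Y', 'K877N', 'N201W', 'Q721K', 'W564I']
Accumulating mutations along path to Kappa:
  At Iota: gained [] -> total []
  At Eta: gained ['A321Y', 'N201W'] -> total ['A321Y', 'N201W']
  At Gamma: gained ['C193N'] -> total ['A321Y', 'C193N', 'N201W']
  At Kappa: gained ['W666D'] -> total ['A321Y', 'C193N', 'N201W', 'W666D']
Mutations(Kappa) = ['A321Y', 'C193N', 'N201W', 'W666D']
Intersection: ['A321Y', 'K877N', 'N201W', 'Q721K', 'W564I'] ∩ ['A321Y', 'C193N', 'N201W', 'W666D'] = ['A321Y', 'N201W']

Answer: A321Y,N201W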